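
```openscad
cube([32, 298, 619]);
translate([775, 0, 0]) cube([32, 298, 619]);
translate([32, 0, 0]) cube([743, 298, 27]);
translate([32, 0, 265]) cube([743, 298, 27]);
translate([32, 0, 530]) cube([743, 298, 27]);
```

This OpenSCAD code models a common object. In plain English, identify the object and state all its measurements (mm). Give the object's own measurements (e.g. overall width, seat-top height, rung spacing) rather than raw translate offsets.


An open bookshelf. Two side panels, each 32 mm thick, 298 mm deep and 619 mm tall, stand 807 mm apart (outside-to-outside). Between them sit 3 shelves, each 27 mm thick and 298 mm deep, spanning the full gap between the sides. The bottom shelf rests on the floor (its underside at z = 0) and the clear gap between one shelf's top and the next shelf's underside is 238 mm.


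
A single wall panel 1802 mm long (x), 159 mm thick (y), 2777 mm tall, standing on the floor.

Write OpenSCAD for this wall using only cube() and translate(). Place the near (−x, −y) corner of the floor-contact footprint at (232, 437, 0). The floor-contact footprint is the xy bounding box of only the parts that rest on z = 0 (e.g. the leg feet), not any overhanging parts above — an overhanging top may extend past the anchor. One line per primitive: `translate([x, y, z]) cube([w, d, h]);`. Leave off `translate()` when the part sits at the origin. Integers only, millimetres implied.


translate([232, 437, 0]) cube([1802, 159, 2777]);


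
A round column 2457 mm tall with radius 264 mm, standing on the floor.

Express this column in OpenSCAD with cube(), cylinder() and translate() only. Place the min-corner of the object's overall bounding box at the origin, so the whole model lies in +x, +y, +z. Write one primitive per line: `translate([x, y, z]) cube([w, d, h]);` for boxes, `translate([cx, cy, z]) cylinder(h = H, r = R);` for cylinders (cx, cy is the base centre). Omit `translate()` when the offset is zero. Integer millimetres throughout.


translate([264, 264, 0]) cylinder(h = 2457, r = 264);


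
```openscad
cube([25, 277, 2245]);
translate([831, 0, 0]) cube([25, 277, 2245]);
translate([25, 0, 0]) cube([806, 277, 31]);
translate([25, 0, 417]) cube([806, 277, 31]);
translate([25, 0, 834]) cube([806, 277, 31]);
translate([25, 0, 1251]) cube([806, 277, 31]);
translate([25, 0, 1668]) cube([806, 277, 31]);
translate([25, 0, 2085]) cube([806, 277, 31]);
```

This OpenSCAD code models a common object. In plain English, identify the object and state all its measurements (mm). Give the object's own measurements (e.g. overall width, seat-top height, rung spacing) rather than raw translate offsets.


An open bookshelf. Two side panels, each 25 mm thick, 277 mm deep and 2245 mm tall, stand 856 mm apart (outside-to-outside). Between them sit 6 shelves, each 31 mm thick and 277 mm deep, spanning the full gap between the sides. The bottom shelf rests on the floor (its underside at z = 0) and the clear gap between one shelf's top and the next shelf's underside is 386 mm.


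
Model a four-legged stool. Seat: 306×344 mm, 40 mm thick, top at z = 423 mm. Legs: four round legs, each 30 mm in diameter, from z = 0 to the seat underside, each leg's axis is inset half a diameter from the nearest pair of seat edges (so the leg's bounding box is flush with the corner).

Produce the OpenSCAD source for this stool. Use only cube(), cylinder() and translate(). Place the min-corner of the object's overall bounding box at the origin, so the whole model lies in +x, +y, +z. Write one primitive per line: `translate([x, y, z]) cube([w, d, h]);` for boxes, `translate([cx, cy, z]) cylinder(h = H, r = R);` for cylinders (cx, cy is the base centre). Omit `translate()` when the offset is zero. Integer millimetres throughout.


// leg_h = 423 - 40 = 383
translate([0, 0, 383]) cube([306, 344, 40]);
translate([15, 15, 0]) cylinder(h = 383, r = 15);
translate([291, 15, 0]) cylinder(h = 383, r = 15);
translate([15, 329, 0]) cylinder(h = 383, r = 15);
translate([291, 329, 0]) cylinder(h = 383, r = 15);


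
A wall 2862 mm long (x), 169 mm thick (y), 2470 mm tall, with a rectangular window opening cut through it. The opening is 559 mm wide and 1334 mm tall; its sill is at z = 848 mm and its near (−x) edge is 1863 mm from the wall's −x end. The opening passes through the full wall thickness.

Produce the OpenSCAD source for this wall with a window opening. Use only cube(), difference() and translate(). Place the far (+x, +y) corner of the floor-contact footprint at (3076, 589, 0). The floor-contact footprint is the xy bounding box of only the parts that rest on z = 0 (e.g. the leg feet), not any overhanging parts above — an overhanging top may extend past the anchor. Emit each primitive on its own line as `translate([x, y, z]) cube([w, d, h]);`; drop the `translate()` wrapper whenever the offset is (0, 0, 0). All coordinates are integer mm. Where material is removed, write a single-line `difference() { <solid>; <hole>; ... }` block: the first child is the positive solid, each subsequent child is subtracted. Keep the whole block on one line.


difference() { translate([214, 420, 0]) cube([2862, 169, 2470]); translate([2077, 420, 848]) cube([559, 169, 1334]); }


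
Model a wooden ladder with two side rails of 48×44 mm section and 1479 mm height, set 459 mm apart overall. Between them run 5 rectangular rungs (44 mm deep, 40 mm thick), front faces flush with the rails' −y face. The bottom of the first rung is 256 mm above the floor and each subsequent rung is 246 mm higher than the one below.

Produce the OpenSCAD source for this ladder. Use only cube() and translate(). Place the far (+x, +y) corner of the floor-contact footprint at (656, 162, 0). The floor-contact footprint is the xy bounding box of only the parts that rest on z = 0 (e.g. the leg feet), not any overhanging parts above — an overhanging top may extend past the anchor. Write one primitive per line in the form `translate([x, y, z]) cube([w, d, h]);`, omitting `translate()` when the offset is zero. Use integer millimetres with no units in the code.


translate([197, 118, 0]) cube([48, 44, 1479]);
translate([608, 118, 0]) cube([48, 44, 1479]);
translate([245, 118, 256]) cube([363, 44, 40]);
translate([245, 118, 502]) cube([363, 44, 40]);
translate([245, 118, 748]) cube([363, 44, 40]);
translate([245, 118, 994]) cube([363, 44, 40]);
translate([245, 118, 1240]) cube([363, 44, 40]);


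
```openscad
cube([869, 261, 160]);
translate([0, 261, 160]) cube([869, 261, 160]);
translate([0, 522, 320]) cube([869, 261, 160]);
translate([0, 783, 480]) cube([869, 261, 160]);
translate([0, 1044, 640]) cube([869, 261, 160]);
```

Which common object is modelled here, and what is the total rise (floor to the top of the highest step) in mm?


A staircase. The total rise is 800 mm.

5 identical blocks, each offset up and back from the previous — a staircase. Each step is 160 mm tall and there are 5 of them, so the total rise is 5 × 160 = 800 mm.


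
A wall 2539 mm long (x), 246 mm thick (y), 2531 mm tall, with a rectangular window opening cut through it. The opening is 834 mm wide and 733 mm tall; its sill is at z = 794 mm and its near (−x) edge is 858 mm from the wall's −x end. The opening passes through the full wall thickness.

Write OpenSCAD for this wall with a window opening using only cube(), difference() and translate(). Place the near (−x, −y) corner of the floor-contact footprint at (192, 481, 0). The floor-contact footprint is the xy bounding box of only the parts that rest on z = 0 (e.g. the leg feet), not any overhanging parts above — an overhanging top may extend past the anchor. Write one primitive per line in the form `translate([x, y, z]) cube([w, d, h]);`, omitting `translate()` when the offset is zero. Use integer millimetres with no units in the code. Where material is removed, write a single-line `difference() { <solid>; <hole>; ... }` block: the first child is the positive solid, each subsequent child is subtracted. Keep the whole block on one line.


difference() { translate([192, 481, 0]) cube([2539, 246, 2531]); translate([1050, 481, 794]) cube([834, 246, 733]); }


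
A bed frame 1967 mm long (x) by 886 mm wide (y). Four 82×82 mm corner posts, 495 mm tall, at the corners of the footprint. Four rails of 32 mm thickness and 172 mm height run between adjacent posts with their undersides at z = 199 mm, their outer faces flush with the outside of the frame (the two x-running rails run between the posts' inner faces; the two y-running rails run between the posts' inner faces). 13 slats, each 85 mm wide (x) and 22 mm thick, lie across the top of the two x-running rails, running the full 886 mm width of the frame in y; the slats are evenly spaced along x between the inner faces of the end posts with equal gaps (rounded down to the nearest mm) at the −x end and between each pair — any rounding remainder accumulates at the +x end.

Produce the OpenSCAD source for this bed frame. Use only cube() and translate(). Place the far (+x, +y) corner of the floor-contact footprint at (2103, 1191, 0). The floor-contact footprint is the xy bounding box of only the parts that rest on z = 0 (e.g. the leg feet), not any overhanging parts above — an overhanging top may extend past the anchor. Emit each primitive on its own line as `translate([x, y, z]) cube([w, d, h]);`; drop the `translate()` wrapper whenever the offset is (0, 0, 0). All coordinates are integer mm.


translate([136, 305, 0]) cube([82, 82, 495]);
translate([136, 1109, 0]) cube([82, 82, 495]);
translate([2021, 305, 0]) cube([82, 82, 495]);
translate([2021, 1109, 0]) cube([82, 82, 495]);
translate([218, 305, 199]) cube([1803, 32, 172]);
translate([218, 1159, 199]) cube([1803, 32, 172]);
translate([136, 387, 199]) cube([32, 722, 172]);
translate([2071, 387, 199]) cube([32, 722, 172]);
translate([267, 305, 371]) cube([85, 886, 22]);
translate([401, 305, 371]) cube([85, 886, 22]);
translate([535, 305, 371]) cube([85, 886, 22]);
translate([669, 305, 371]) cube([85, 886, 22]);
translate([803, 305, 371]) cube([85, 886, 22]);
translate([937, 305, 371]) cube([85, 886, 22]);
translate([1071, 305, 371]) cube([85, 886, 22]);
translate([1205, 305, 371]) cube([85, 886, 22]);
translate([1339, 305, 371]) cube([85, 886, 22]);
translate([1473, 305, 371]) cube([85, 886, 22]);
translate([1607, 305, 371]) cube([85, 886, 22]);
translate([1741, 305, 371]) cube([85, 886, 22]);
translate([1875, 305, 371]) cube([85, 886, 22]);


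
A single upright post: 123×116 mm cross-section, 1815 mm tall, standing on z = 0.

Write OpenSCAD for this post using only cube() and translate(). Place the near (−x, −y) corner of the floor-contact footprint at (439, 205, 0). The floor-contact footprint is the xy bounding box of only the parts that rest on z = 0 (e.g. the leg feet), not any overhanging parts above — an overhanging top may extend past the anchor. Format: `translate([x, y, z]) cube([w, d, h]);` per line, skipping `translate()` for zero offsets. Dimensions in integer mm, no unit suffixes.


translate([439, 205, 0]) cube([123, 116, 1815]);


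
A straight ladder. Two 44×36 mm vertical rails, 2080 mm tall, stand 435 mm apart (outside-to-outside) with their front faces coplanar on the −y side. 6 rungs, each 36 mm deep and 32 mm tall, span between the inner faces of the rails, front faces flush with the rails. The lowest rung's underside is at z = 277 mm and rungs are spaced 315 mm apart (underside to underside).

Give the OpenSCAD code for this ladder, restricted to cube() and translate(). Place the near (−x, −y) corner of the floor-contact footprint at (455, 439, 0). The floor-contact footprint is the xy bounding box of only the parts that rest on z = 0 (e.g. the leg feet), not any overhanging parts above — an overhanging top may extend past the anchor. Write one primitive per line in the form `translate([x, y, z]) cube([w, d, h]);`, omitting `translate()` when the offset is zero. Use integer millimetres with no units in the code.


translate([455, 439, 0]) cube([44, 36, 2080]);
translate([846, 439, 0]) cube([44, 36, 2080]);
translate([499, 439, 277]) cube([347, 36, 32]);
translate([499, 439, 592]) cube([347, 36, 32]);
translate([499, 439, 907]) cube([347, 36, 32]);
translate([499, 439, 1222]) cube([347, 36, 32]);
translate([499, 439, 1537]) cube([347, 36, 32]);
translate([499, 439, 1852]) cube([347, 36, 32]);


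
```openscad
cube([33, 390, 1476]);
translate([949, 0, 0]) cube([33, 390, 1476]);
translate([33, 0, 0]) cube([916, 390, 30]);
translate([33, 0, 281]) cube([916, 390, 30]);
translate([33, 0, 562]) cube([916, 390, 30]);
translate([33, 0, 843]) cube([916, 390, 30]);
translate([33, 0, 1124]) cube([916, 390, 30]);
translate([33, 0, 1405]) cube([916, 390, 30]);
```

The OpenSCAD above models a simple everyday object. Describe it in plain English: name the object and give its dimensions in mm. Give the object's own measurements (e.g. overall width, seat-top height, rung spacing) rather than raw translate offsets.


An open bookshelf. Two side panels, each 33 mm thick, 390 mm deep and 1476 mm tall, stand 982 mm apart (outside-to-outside). Between them sit 6 shelves, each 30 mm thick and 390 mm deep, spanning the full gap between the sides. The bottom shelf rests on the floor (its underside at z = 0) and the clear gap between one shelf's top and the next shelf's underside is 251 mm.


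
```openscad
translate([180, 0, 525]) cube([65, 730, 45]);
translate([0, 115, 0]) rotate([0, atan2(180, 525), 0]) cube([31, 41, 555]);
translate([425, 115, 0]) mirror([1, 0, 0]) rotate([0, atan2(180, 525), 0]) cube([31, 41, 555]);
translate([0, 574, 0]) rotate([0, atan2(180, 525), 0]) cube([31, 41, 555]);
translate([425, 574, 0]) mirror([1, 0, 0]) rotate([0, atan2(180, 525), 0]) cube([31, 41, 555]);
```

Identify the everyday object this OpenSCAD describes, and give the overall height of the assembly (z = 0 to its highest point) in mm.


A sawhorse. The overall height is 570 mm.

A beam across two mirrored pairs of raked legs — a sawhorse. The beam's underside is at z = 525 (matching the legs' vertical rise in atan2(180, 525)) and the beam is 45 mm tall, so its top is at 525 + 45 = 570 mm. The raked legs top out at the beam's underside, so that is the highest point.


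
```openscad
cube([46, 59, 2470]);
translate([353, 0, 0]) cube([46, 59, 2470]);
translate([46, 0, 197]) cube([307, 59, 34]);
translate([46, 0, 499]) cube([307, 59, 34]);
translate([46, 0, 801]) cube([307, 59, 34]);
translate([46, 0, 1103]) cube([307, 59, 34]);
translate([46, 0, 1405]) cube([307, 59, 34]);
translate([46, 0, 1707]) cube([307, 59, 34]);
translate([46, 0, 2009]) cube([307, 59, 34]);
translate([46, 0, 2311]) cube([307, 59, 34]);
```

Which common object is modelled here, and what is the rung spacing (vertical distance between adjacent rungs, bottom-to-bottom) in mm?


A ladder. The rung spacing is 302 mm.

Two tall 46×59 posts with 8 short bars between them — a ladder. Adjacent rungs sit at z = 197 and z = 499, so the spacing is 499 − 197 = 302 mm.


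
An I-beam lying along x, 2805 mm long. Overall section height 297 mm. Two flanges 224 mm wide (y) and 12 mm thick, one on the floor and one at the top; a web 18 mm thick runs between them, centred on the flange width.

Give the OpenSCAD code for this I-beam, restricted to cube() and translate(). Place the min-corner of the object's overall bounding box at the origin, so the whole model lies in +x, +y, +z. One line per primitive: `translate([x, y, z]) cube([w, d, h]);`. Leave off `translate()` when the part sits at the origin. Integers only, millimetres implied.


cube([2805, 224, 12]);
translate([0, 103, 12]) cube([2805, 18, 273]);
translate([0, 0, 285]) cube([2805, 224, 12]);


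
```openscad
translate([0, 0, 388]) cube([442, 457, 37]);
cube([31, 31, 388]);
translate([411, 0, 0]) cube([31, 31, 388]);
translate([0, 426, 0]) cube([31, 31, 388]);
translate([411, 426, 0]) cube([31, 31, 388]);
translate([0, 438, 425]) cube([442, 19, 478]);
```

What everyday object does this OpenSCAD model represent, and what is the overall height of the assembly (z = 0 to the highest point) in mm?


A chair. The overall height is 903 mm.

A slab on four corner posts with a tall panel at the back — a chair. The seat slab sits at z = 388 with thickness 37, and the 478 mm backrest starts at the seat top, so the overall height is 388 + 37 + 478 = 903 mm.


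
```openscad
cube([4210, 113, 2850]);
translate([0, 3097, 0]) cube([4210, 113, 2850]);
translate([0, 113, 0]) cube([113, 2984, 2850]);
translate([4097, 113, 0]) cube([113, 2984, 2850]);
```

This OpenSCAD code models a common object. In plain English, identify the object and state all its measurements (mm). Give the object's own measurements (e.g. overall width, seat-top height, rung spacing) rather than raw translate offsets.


The wall frame of a small rectangular building: four walls, each 2850 mm tall and 113 mm thick, enclosing a footprint 4210 mm (x) by 3210 mm (y) outside-to-outside, with no floor or roof. The front and back walls (the −y and +y sides) span the full width; the two side walls fit between them.


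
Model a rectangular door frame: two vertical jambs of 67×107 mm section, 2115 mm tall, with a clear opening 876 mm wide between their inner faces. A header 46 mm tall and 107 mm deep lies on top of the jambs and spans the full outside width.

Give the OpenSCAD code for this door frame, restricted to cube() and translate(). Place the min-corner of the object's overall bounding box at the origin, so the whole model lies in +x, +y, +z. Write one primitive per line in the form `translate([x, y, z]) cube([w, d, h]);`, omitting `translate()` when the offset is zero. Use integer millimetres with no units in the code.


cube([67, 107, 2115]);
translate([943, 0, 0]) cube([67, 107, 2115]);
translate([0, 0, 2115]) cube([1010, 107, 46]);


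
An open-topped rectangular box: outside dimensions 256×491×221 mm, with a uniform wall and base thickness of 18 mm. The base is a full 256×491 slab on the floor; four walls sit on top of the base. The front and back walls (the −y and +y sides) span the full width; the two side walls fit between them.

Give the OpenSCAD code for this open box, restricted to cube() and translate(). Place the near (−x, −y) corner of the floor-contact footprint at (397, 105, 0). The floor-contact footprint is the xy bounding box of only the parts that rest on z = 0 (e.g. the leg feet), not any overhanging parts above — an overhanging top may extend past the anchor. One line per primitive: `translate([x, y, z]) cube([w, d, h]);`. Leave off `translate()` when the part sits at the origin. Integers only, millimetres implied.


translate([397, 105, 0]) cube([256, 491, 18]);
translate([397, 105, 18]) cube([256, 18, 203]);
translate([397, 578, 18]) cube([256, 18, 203]);
translate([397, 123, 18]) cube([18, 455, 203]);
translate([635, 123, 18]) cube([18, 455, 203]);


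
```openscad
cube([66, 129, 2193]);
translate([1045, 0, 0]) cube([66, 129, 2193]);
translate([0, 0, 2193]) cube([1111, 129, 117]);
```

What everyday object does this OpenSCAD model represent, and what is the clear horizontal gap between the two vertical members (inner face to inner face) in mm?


A door frame. The clear opening width is 979 mm.

Two 2193 mm tall posts with a header on top — a door frame. The left jamb is 66 mm wide at x = 0; the right jamb starts at x = 1045. The clear opening is 1045 − 66 = 979 mm.


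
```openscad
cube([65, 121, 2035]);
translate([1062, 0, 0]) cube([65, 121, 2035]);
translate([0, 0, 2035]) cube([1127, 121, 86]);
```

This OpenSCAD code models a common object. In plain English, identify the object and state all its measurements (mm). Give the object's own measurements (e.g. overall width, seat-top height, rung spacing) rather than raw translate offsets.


A door frame. The clear opening is 997 mm wide and 2035 mm high. Two 65 mm wide jambs, 121 mm deep, stand either side of the opening from the floor to the top of the opening. A 86 mm thick head sits across the top of both jambs, spanning the full outside width of the frame.


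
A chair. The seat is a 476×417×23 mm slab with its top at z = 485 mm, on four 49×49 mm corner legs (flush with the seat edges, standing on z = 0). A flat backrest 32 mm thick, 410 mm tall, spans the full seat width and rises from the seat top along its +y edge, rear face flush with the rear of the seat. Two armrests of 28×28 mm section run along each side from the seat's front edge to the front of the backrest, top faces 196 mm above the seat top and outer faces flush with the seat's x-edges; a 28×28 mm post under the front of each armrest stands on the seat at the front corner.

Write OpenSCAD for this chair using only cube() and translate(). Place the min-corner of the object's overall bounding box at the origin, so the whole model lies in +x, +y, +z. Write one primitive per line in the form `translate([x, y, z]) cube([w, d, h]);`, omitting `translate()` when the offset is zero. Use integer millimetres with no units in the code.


translate([0, 0, 462]) cube([476, 417, 23]);
cube([49, 49, 462]);
translate([427, 0, 0]) cube([49, 49, 462]);
translate([0, 368, 0]) cube([49, 49, 462]);
translate([427, 368, 0]) cube([49, 49, 462]);
translate([0, 385, 485]) cube([476, 32, 410]);
translate([0, 0, 653]) cube([28, 385, 28]);
translate([448, 0, 653]) cube([28, 385, 28]);
translate([0, 0, 485]) cube([28, 28, 168]);
translate([448, 0, 485]) cube([28, 28, 168]);


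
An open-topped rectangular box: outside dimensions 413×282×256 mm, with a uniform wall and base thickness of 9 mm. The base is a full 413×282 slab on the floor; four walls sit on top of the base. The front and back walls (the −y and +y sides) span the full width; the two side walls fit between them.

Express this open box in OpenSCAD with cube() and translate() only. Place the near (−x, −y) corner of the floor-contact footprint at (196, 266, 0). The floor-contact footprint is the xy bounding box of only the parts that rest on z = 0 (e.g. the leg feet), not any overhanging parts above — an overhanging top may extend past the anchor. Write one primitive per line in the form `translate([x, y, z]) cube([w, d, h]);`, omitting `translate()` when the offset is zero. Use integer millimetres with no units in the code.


translate([196, 266, 0]) cube([413, 282, 9]);
translate([196, 266, 9]) cube([413, 9, 247]);
translate([196, 539, 9]) cube([413, 9, 247]);
translate([196, 275, 9]) cube([9, 264, 247]);
translate([600, 275, 9]) cube([9, 264, 247]);


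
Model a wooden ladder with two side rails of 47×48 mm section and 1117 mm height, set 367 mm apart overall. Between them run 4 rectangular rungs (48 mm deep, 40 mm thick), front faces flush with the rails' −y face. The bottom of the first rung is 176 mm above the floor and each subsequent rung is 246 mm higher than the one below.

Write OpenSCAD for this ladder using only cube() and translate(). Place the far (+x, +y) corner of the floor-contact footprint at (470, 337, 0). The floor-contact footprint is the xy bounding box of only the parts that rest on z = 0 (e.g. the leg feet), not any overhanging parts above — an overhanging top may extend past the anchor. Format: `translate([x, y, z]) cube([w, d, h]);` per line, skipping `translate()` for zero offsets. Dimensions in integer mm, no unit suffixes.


// rung span = 367 - 2*47 = 273
// rung[k] z = 176 + k*246
translate([103, 289, 0]) cube([47, 48, 1117]);
translate([423, 289, 0]) cube([47, 48, 1117]);
translate([150, 289, 176]) cube([273, 48, 40]);
translate([150, 289, 422]) cube([273, 48, 40]);
translate([150, 289, 668]) cube([273, 48, 40]);
translate([150, 289, 914]) cube([273, 48, 40]);


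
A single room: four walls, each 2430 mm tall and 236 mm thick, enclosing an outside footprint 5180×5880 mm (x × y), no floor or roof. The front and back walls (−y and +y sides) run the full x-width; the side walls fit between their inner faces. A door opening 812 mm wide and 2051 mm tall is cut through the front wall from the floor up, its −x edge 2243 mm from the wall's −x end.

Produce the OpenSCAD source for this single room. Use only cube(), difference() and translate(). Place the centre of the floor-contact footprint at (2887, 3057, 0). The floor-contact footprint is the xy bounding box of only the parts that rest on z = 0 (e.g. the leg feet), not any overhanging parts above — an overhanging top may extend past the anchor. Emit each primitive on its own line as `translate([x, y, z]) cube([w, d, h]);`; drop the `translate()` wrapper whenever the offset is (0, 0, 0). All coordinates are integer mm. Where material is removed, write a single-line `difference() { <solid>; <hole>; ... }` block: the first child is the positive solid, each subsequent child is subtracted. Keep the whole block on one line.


difference() { translate([297, 117, 0]) cube([5180, 236, 2430]); translate([2540, 117, 0]) cube([812, 236, 2051]); }
translate([297, 5761, 0]) cube([5180, 236, 2430]);
translate([297, 353, 0]) cube([236, 5408, 2430]);
translate([5241, 353, 0]) cube([236, 5408, 2430]);


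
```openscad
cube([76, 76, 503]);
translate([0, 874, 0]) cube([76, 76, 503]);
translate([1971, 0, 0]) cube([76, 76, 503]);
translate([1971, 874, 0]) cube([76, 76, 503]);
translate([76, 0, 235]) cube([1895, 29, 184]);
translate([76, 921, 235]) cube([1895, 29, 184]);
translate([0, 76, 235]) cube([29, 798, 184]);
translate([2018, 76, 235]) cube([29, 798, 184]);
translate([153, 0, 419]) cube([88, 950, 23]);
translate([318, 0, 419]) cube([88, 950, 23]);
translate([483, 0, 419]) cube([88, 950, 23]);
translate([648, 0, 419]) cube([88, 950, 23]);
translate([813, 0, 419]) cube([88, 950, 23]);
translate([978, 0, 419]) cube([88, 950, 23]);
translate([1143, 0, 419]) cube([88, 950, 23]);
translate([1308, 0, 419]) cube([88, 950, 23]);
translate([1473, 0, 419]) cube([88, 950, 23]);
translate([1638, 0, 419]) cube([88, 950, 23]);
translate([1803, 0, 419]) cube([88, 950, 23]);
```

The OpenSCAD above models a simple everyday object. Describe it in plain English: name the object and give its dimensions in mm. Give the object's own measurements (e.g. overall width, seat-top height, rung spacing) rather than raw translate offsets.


A bed frame 2047 mm long (x) by 950 mm wide (y). Four 76×76 mm corner posts, 503 mm tall, at the corners of the footprint. Four rails of 29 mm thickness and 184 mm height run between adjacent posts with their undersides at z = 235 mm, their outer faces flush with the outside of the frame (the two x-running rails run between the posts' inner faces; the two y-running rails run between the posts' inner faces). 11 slats, each 88 mm wide (x) and 23 mm thick, lie across the top of the two x-running rails, running the full 950 mm width of the frame in y; along x they sit between the end posts with a 77 mm gap after the −x posts and between neighbouring slats, leaving 80 mm before the +x posts.


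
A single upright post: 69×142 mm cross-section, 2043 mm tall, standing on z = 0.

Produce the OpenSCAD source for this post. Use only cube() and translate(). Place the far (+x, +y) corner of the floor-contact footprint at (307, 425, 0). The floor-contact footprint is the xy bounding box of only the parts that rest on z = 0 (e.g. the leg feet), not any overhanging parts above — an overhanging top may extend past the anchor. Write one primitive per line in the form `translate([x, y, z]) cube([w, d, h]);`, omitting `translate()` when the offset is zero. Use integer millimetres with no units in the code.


translate([238, 283, 0]) cube([69, 142, 2043]);


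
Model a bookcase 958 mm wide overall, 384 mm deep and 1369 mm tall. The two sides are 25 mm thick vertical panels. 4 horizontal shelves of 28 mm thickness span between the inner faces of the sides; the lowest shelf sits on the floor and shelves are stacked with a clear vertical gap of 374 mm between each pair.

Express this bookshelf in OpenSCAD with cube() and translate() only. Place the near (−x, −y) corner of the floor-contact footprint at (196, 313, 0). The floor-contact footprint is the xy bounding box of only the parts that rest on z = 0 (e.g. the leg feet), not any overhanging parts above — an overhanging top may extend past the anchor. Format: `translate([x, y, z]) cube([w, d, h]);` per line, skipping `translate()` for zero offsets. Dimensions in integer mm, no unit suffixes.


translate([196, 313, 0]) cube([25, 384, 1369]);
translate([1129, 313, 0]) cube([25, 384, 1369]);
translate([221, 313, 0]) cube([908, 384, 28]);
translate([221, 313, 402]) cube([908, 384, 28]);
translate([221, 313, 804]) cube([908, 384, 28]);
translate([221, 313, 1206]) cube([908, 384, 28]);


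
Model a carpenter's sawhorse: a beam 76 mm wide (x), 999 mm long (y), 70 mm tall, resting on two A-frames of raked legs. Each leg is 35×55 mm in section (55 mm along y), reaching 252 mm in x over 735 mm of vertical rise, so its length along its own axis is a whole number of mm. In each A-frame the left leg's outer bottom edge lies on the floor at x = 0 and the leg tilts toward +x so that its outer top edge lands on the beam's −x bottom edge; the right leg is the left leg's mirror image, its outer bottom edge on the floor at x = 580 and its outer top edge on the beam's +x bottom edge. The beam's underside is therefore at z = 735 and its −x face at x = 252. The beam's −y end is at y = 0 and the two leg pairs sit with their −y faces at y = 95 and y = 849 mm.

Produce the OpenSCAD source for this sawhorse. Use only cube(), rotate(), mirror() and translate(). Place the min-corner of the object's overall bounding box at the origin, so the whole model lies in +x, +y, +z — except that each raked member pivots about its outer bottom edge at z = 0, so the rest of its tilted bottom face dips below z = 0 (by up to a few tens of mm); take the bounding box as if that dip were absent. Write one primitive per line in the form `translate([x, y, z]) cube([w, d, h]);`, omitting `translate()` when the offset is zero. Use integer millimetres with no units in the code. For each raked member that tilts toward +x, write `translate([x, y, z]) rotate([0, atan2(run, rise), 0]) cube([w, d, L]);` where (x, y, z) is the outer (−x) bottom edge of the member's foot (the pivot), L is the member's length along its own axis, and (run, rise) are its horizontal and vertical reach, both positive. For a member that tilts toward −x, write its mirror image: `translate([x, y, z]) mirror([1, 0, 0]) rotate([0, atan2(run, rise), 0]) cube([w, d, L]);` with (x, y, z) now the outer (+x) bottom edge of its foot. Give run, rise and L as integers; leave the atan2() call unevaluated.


// leg length = √(252² + 735²) = 777
// right-leg outer foot x = 2·252 + 76 = 580
// beam min-corner = (252, 0, 735)
translate([252, 0, 735]) cube([76, 999, 70]);
translate([0, 95, 0]) rotate([0, atan2(252, 735), 0]) cube([35, 55, 777]);
translate([580, 95, 0]) mirror([1, 0, 0]) rotate([0, atan2(252, 735), 0]) cube([35, 55, 777]);
translate([0, 849, 0]) rotate([0, atan2(252, 735), 0]) cube([35, 55, 777]);
translate([580, 849, 0]) mirror([1, 0, 0]) rotate([0, atan2(252, 735), 0]) cube([35, 55, 777]);


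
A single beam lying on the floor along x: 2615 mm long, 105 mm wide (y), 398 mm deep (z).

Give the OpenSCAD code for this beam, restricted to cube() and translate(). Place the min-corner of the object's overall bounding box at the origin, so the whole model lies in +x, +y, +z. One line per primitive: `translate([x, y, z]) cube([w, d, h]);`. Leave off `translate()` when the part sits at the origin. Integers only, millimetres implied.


cube([2615, 105, 398]);


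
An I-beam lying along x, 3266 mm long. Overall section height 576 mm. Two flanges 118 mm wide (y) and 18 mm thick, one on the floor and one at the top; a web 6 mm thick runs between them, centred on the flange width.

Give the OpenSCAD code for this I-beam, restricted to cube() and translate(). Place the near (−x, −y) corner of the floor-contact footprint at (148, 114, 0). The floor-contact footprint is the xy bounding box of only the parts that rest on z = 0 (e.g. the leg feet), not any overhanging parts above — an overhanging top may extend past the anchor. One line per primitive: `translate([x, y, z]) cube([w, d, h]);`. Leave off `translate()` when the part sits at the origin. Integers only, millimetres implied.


translate([148, 114, 0]) cube([3266, 118, 18]);
translate([148, 170, 18]) cube([3266, 6, 540]);
translate([148, 114, 558]) cube([3266, 118, 18]);


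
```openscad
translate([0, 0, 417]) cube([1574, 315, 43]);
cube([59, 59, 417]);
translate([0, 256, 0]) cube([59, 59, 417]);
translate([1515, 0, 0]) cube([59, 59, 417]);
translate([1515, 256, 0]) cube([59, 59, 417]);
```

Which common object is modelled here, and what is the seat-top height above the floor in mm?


A bench. The seat-top height is 460 mm.

A long slab on four corner posts — a bench. The slab sits at z = 417 with thickness 43, so the top is 417 + 43 = 460 mm.


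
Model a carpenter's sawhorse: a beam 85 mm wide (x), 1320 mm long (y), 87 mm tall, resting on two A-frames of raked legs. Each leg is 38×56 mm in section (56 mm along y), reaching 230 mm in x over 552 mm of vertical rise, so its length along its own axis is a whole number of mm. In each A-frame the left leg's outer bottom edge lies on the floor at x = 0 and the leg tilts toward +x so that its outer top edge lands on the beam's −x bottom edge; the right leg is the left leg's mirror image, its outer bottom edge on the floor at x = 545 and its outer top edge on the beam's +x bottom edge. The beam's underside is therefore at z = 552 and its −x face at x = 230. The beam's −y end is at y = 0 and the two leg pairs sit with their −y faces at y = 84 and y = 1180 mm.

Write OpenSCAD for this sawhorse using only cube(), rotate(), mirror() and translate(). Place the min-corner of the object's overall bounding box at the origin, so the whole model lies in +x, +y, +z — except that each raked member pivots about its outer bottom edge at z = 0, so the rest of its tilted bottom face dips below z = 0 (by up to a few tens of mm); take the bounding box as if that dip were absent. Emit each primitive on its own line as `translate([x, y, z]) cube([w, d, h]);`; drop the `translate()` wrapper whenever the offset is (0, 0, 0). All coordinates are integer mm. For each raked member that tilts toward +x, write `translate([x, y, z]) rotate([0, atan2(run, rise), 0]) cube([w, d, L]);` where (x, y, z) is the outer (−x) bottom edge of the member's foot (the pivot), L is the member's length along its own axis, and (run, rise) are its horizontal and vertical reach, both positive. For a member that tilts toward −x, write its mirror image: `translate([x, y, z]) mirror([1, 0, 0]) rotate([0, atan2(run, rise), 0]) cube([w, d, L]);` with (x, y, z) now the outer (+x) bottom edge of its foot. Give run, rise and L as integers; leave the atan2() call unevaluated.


translate([230, 0, 552]) cube([85, 1320, 87]);
translate([0, 84, 0]) rotate([0, atan2(230, 552), 0]) cube([38, 56, 598]);
translate([545, 84, 0]) mirror([1, 0, 0]) rotate([0, atan2(230, 552), 0]) cube([38, 56, 598]);
translate([0, 1180, 0]) rotate([0, atan2(230, 552), 0]) cube([38, 56, 598]);
translate([545, 1180, 0]) mirror([1, 0, 0]) rotate([0, atan2(230, 552), 0]) cube([38, 56, 598]);


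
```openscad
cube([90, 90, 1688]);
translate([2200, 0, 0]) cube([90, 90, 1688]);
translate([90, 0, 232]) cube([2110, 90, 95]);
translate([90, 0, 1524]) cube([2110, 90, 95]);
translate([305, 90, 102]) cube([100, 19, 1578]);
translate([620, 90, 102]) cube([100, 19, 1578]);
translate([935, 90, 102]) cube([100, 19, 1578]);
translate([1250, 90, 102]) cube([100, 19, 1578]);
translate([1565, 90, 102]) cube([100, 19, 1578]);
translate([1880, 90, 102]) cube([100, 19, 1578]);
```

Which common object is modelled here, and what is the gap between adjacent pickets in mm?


A fence section. The picket gap is 215 mm.

Two posts, two rails, 6 pickets — a fence section. Span 2110 mm holds 6 pickets of 100 mm with 7 equal gaps: ⌊(2110 − 6·100) / 7⌋ = 215 mm.


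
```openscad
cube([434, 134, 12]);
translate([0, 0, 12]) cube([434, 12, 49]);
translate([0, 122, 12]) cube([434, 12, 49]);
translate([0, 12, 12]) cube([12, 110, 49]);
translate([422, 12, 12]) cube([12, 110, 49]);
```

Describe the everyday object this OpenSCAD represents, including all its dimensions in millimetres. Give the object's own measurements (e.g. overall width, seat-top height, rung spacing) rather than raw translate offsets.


An open-topped rectangular box: outside dimensions 434×134×61 mm, with a uniform wall and base thickness of 12 mm. The base is a full 434×134 slab on the floor; four walls sit on top of the base. The front and back walls (the −y and +y sides) span the full width; the two side walls fit between them.


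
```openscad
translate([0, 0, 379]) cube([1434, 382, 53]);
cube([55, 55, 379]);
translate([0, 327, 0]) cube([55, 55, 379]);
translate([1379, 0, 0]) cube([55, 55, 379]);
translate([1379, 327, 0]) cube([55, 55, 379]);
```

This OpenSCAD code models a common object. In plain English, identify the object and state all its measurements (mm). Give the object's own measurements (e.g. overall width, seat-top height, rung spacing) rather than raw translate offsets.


A long wooden bench with a 1434 mm (x) × 382 mm (y) seat, 53 mm thick, its top surface 432 mm above the floor. Four 55 mm square legs at the seat corners, flush with the edges, run from z = 0 to the seat underside.


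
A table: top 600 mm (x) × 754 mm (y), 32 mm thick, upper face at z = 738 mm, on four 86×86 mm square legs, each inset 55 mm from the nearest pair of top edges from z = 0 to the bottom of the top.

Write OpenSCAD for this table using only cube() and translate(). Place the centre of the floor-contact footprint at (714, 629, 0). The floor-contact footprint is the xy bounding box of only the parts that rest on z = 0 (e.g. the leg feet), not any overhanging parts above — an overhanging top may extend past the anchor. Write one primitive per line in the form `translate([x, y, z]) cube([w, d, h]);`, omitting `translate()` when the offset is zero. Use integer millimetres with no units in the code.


translate([414, 252, 706]) cube([600, 754, 32]);
translate([469, 307, 0]) cube([86, 86, 706]);
translate([873, 307, 0]) cube([86, 86, 706]);
translate([469, 865, 0]) cube([86, 86, 706]);
translate([873, 865, 0]) cube([86, 86, 706]);


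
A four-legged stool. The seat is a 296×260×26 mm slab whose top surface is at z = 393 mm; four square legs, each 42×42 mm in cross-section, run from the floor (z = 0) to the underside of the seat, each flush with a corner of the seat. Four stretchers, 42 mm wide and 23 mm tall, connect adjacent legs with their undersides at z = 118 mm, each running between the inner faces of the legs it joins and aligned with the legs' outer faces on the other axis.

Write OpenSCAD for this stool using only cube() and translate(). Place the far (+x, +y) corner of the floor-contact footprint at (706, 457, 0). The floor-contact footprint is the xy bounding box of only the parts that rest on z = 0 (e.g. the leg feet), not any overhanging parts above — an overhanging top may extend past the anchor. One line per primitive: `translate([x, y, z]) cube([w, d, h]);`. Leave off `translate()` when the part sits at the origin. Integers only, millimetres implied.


translate([410, 197, 367]) cube([296, 260, 26]);
translate([410, 197, 0]) cube([42, 42, 367]);
translate([664, 197, 0]) cube([42, 42, 367]);
translate([410, 415, 0]) cube([42, 42, 367]);
translate([664, 415, 0]) cube([42, 42, 367]);
translate([452, 197, 118]) cube([212, 42, 23]);
translate([452, 415, 118]) cube([212, 42, 23]);
translate([410, 239, 118]) cube([42, 176, 23]);
translate([664, 239, 118]) cube([42, 176, 23]);


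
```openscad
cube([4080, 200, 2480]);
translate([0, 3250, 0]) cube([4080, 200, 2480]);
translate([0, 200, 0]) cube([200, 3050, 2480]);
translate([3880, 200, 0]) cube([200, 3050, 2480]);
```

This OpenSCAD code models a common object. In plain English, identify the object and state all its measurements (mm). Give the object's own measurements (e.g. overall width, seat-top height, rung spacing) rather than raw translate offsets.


The wall frame of a small rectangular building: four walls, each 2480 mm tall and 200 mm thick, enclosing a footprint 4080 mm (x) by 3450 mm (y) outside-to-outside, with no floor or roof. The front and back walls (the −y and +y sides) span the full width; the two side walls fit between them.
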